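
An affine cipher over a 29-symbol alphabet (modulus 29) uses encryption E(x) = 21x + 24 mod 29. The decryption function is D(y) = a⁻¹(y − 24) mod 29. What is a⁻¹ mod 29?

Extended Euclidean algorithm:
29 = 1×21 + 8
21 = 2×8 + 5
8 = 1×5 + 3
5 = 1×3 + 2
3 = 1×2 + 1
2 = 2×1 + 0
gcd = 1, so the inverse exists. Back-substitute:
1 = 3 − 2
1 = −5 + 2·3
1 = 2·8 − 3·5
1 = −3·21 + 8·8
1 = 8·29 − 11·21
So 21·(-11) ≡ 1 (mod 29), and -11 ≡ 18 (mod 29).

18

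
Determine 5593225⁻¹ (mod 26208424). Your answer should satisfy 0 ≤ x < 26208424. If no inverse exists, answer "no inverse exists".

Euclidean algorithm on 26208424, 5593225:
26208424 = 4×5593225 + 3835524
5593225 = 1×3835524 + 1757701
3835524 = 2×1757701 + 320122
1757701 = 5×320122 + 157091
320122 = 2×157091 + 5940
157091 = 26×5940 + 2651
5940 = 2×2651 + 638
2651 = 4×638 + 99
638 = 6×99 + 44
99 = 2×44 + 11
44 = 4×11 + 0
gcd(5593225, 26208424) = 11 ≠ 1, so 5593225 has no multiplicative inverse modulo 26208424.

no inverse exists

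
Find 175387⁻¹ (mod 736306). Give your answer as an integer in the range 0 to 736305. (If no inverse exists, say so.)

554189

gcd(736306, 175387) by repeated division:
736306 = 4*175387 + 34758
175387 = 5*34758 + 1597
34758 = 21*1597 + 1221
1597 = 1*1221 + 376
1221 = 3*376 + 93
376 = 4*93 + 4
93 = 23*4 + 1
4 = 4*1 + 0
The gcd is 1. Working backward:
1 = 93 − 23·4
1 = −23·376 + 93·93
1 = 93·1221 − 302·376
1 = −302·1597 + 395·1221
1 = 395·34758 − 8597·1597
1 = −8597·175387 + 43380·34758
1 = 43380·736306 − 182117·175387
Thus 175387·(-182117) ≡ 1 (mod 736306); reducing, -182117 mod 736306 = 554189.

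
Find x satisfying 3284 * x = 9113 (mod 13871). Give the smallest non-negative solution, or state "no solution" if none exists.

First find gcd(3284, 13871):
13871 = 4×3284 + 735
3284 = 4×735 + 344
735 = 2×344 + 47
344 = 7×47 + 15
47 = 3×15 + 2
15 = 7×2 + 1
2 = 2×1 + 0
gcd = 1, so a unique solution mod 13871 exists.
Back-substitute for the Bézout coefficients:
1 = 15 − 7·2
1 = −7·47 + 22·15
1 = 22·344 − 161·47
1 = −161·735 + 344·344
1 = 344·3284 − 1537·735
1 = −1537·13871 + 6492·3284
So 3284·(6492) ≡ 1 (mod 13871), giving 3284⁻¹ ≡ 6492.
x ≡ 3284⁻¹·9113 ≡ 6492·9113 ≡ 1781 (mod 13871).

1781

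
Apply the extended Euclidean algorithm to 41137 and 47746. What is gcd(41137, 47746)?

1

Euclidean algorithm:
47746 = 1×41137 + 6609
41137 = 6×6609 + 1483
6609 = 4×1483 + 677
1483 = 2×677 + 129
677 = 5×129 + 32
129 = 4×32 + 1
32 = 32×1 + 0
gcd(41137, 47746) = 1.
Back-substituting:
1 = 129 − 4·32
1 = −4·677 + 21·129
1 = 21·1483 − 46·677
1 = −46·6609 + 205·1483
1 = 205·41137 − 1276·6609
1 = −1276·47746 + 1481·41137
So 1 = (-1276)·47746 + (1481)·41137.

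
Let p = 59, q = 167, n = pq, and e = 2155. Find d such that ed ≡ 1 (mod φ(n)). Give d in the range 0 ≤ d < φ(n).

9351

φ(n) = (p−1)(q−1) = 58·166 = 9628.
Need d with 2155·d ≡ 1 (mod 9628). Apply the extended Euclidean algorithm:
9628 = 4·2155 + 1008
2155 = 2·1008 + 139
1008 = 7·139 + 35
139 = 3·35 + 34
35 = 1·34 + 1
34 = 34·1 + 0
Back-substitute:
1 = 35 − 34
1 = −139 + 4·35
1 = 4·1008 − 29·139
1 = −29·2155 + 62·1008
1 = 62·9628 − 277·2155
So 2155·(-277) ≡ 1 (mod 9628), hence d ≡ -277 ≡ 9351 (mod 9628).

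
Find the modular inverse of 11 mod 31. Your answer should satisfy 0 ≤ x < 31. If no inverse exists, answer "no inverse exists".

Extended Euclidean algorithm:
31 = 2×11 + 9
11 = 1×9 + 2
9 = 4×2 + 1
2 = 2×1 + 0
The gcd is 1. Working backward:
1 = 9 − 4·2
1 = −4·11 + 5·9
1 = 5·31 − 14·11
So 11·(-14) ≡ 1 (mod 31), and -14 ≡ 17 (mod 31).

17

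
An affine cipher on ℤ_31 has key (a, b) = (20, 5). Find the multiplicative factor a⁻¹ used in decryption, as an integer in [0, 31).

Apply the Euclidean algorithm to 31 and 20:
31 = 1*20 + 11
20 = 1*11 + 9
11 = 1*9 + 2
9 = 4*2 + 1
2 = 2*1 + 0
gcd = 1, so the inverse exists. Back-substitute:
1 = 9 − 4·2
1 = −4·11 + 5·9
1 = 5·20 − 9·11
1 = −9·31 + 14·20
So 20·14 ≡ 1 (mod 31).

14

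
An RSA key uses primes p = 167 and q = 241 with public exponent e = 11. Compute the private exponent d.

21731

φ(n) = (p−1)(q−1) = 166·240 = 39840.
Need d with 11·d ≡ 1 (mod 39840). Apply the extended Euclidean algorithm:
39840 = 3621*11 + 9
11 = 1*9 + 2
9 = 4*2 + 1
2 = 2*1 + 0
Back-substitute:
1 = 9 − 4·2
1 = −4·11 + 5·9
1 = 5·39840 − 18109·11
So 11·(-18109) ≡ 1 (mod 39840), hence d ≡ -18109 ≡ 21731 (mod 39840).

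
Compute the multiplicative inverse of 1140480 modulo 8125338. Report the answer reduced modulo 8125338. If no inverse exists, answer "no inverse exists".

Compute gcd(1140480, 8125338):
8125338 = 7·1140480 + 141978
1140480 = 8·141978 + 4656
141978 = 30·4656 + 2298
4656 = 2·2298 + 60
2298 = 38·60 + 18
60 = 3·18 + 6
18 = 3·6 + 0
gcd(1140480, 8125338) = 6 ≠ 1, so 1140480 has no multiplicative inverse modulo 8125338.

no inverse exists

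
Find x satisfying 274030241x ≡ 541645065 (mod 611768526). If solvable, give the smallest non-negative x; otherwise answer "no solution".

First find gcd(274030241, 611768526):
611768526 = 2*274030241 + 63708044
274030241 = 4*63708044 + 19198065
63708044 = 3*19198065 + 6113849
19198065 = 3*6113849 + 856518
6113849 = 7*856518 + 118223
856518 = 7*118223 + 28957
118223 = 4*28957 + 2395
28957 = 12*2395 + 217
2395 = 11*217 + 8
217 = 27*8 + 1
8 = 8*1 + 0
gcd = 1, so a unique solution mod 611768526 exists.
Back-substitute for the Bézout coefficients:
1 = 217 − 27·8
1 = −27·2395 + 298·217
1 = 298·28957 − 3603·2395
1 = −3603·118223 + 14710·28957
1 = 14710·856518 − 106573·118223
1 = −106573·6113849 + 760721·856518
1 = 760721·19198065 − 2388736·6113849
1 = −2388736·63708044 + 7926929·19198065
1 = 7926929·274030241 − 34096452·63708044
1 = −34096452·611768526 + 76119833·274030241
So 274030241·(76119833) ≡ 1 (mod 611768526), giving 274030241⁻¹ ≡ 76119833.
x ≡ 274030241⁻¹·541645065 ≡ 76119833·541645065 ≡ 84602985 (mod 611768526).

84602985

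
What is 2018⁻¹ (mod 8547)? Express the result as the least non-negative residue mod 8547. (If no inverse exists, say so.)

Apply the Euclidean algorithm to 8547 and 2018:
8547 = 4*2018 + 475
2018 = 4*475 + 118
475 = 4*118 + 3
118 = 39*3 + 1
3 = 3*1 + 0
gcd = 1, so the inverse exists. Back-substitute:
1 = 118 − 39·3
1 = −39·475 + 157·118
1 = 157·2018 − 667·475
1 = −667·8547 + 2825·2018
So 2018·2825 ≡ 1 (mod 8547).

2825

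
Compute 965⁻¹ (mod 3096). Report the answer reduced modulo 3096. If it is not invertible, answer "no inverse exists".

Apply the Euclidean algorithm to 3096 and 965:
3096 = 3*965 + 201
965 = 4*201 + 161
201 = 1*161 + 40
161 = 4*40 + 1
40 = 40*1 + 0
The gcd is 1. Working backward:
1 = 161 − 4·40
1 = −4·201 + 5·161
1 = 5·965 − 24·201
1 = −24·3096 + 77·965
So 965·77 ≡ 1 (mod 3096).

77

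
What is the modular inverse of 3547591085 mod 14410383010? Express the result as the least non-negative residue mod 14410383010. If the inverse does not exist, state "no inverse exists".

no inverse exists

Euclidean algorithm on 14410383010, 3547591085:
14410383010 = 4*3547591085 + 220018670
3547591085 = 16*220018670 + 27292365
220018670 = 8*27292365 + 1679750
27292365 = 16*1679750 + 416365
1679750 = 4*416365 + 14290
416365 = 29*14290 + 1955
14290 = 7*1955 + 605
1955 = 3*605 + 140
605 = 4*140 + 45
140 = 3*45 + 5
45 = 9*5 + 0
The gcd is 5, not 1, hence no inverse exists.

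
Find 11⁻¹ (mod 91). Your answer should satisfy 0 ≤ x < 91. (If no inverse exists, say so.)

gcd(91, 11) by repeated division:
91 = 8·11 + 3
11 = 3·3 + 2
3 = 1·2 + 1
2 = 2·1 + 0
The gcd is 1. Working backward:
1 = 3 − 2
1 = −11 + 4·3
1 = 4·91 − 33·11
Hence 11⁻¹ ≡ -33 ≡ 58 (mod 91).

58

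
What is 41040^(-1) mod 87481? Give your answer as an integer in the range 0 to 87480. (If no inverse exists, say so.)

gcd(87481, 41040) by repeated division:
87481 = 2×41040 + 5401
41040 = 7×5401 + 3233
5401 = 1×3233 + 2168
3233 = 1×2168 + 1065
2168 = 2×1065 + 38
1065 = 28×38 + 1
38 = 38×1 + 0
Since gcd(41040, 87481) = 1, back-substitute to write 1 as a combination:
1 = 1065 − 28·38
1 = −28·2168 + 57·1065
1 = 57·3233 − 85·2168
1 = −85·5401 + 142·3233
1 = 142·41040 − 1079·5401
1 = −1079·87481 + 2300·41040
So 41040·2300 ≡ 1 (mod 87481).

2300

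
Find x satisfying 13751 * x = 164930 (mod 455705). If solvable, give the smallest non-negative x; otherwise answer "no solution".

306820

First find gcd(13751, 455705):
455705 = 33*13751 + 1922
13751 = 7*1922 + 297
1922 = 6*297 + 140
297 = 2*140 + 17
140 = 8*17 + 4
17 = 4*4 + 1
4 = 4*1 + 0
gcd = 1, so a unique solution mod 455705 exists.
Back-substitute for the Bézout coefficients:
1 = 17 − 4·4
1 = −4·140 + 33·17
1 = 33·297 − 70·140
1 = −70·1922 + 453·297
1 = 453·13751 − 3241·1922
1 = −3241·455705 + 107406·13751
So 13751·(107406) ≡ 1 (mod 455705), giving 13751⁻¹ ≡ 107406.
x ≡ 13751⁻¹·164930 ≡ 107406·164930 ≡ 306820 (mod 455705).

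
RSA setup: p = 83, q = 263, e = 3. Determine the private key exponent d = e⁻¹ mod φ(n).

φ(n) = (p−1)(q−1) = 82·262 = 21484.
Need d with 3·d ≡ 1 (mod 21484). Apply the extended Euclidean algorithm:
21484 = 7161·3 + 1
3 = 3·1 + 0
Back-substitute:
1 = 21484 − 7161·3
So 3·(-7161) ≡ 1 (mod 21484), hence d ≡ -7161 ≡ 14323 (mod 21484).

14323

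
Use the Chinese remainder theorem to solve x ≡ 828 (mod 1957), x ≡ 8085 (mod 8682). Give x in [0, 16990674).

Write x = 828 + 1957·k. Then 1957·k ≡ 8085 − 828 ≡ 7257 (mod 8682).
Need 1957⁻¹ mod 8682. Extended Euclid on (8682, 1957):
8682 = 4·1957 + 854
1957 = 2·854 + 249
854 = 3·249 + 107
249 = 2·107 + 35
107 = 3·35 + 2
35 = 17·2 + 1
2 = 2·1 + 0
Back-substitute:
1 = 35 − 17·2
1 = −17·107 + 52·35
1 = 52·249 − 121·107
1 = −121·854 + 415·249
1 = 415·1957 − 951·854
1 = −951·8682 + 4219·1957
1957⁻¹ ≡ 4219 (mod 8682), so k ≡ 4219·7257 ≡ 4551 (mod 8682).
x = 828 + 1957·4551 = 8907135.

8907135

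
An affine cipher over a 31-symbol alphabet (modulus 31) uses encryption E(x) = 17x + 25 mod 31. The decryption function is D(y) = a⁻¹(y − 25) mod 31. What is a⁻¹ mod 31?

Extended Euclidean algorithm:
31 = 1×17 + 14
17 = 1×14 + 3
14 = 4×3 + 2
3 = 1×2 + 1
2 = 2×1 + 0
gcd = 1, so the inverse exists. Back-substitute:
1 = 3 − 2
1 = −14 + 5·3
1 = 5·17 − 6·14
1 = −6·31 + 11·17
So 17·11 ≡ 1 (mod 31).

11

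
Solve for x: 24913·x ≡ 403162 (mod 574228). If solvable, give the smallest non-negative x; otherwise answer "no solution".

First find gcd(24913, 574228):
574228 = 23·24913 + 1229
24913 = 20·1229 + 333
1229 = 3·333 + 230
333 = 1·230 + 103
230 = 2·103 + 24
103 = 4·24 + 7
24 = 3·7 + 3
7 = 2·3 + 1
3 = 3·1 + 0
gcd = 1, so a unique solution mod 574228 exists.
Back-substitute for the Bézout coefficients:
1 = 7 − 2·3
1 = −2·24 + 7·7
1 = 7·103 − 30·24
1 = −30·230 + 67·103
1 = 67·333 − 97·230
1 = −97·1229 + 358·333
1 = 358·24913 − 7257·1229
1 = −7257·574228 + 167269·24913
So 24913·(167269) ≡ 1 (mod 574228), giving 24913⁻¹ ≡ 167269.
x ≡ 24913⁻¹·403162 ≡ 167269·403162 ≡ 316714 (mod 574228).

316714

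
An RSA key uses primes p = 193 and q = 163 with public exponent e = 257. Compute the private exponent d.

φ(n) = (p−1)(q−1) = 192·162 = 31104.
Need d with 257·d ≡ 1 (mod 31104). Apply the extended Euclidean algorithm:
31104 = 121·257 + 7
257 = 36·7 + 5
7 = 1·5 + 2
5 = 2·2 + 1
2 = 2·1 + 0
Back-substitute:
1 = 5 − 2·2
1 = −2·7 + 3·5
1 = 3·257 − 110·7
1 = −110·31104 + 13313·257
So 257·13313 ≡ 1 (mod 31104), hence d = 13313.

13313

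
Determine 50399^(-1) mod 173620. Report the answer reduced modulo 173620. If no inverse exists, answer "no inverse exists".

gcd(173620, 50399) by repeated division:
173620 = 3×50399 + 22423
50399 = 2×22423 + 5553
22423 = 4×5553 + 211
5553 = 26×211 + 67
211 = 3×67 + 10
67 = 6×10 + 7
10 = 1×7 + 3
7 = 2×3 + 1
3 = 3×1 + 0
Since gcd(50399, 173620) = 1, back-substitute to write 1 as a combination:
1 = 7 − 2·3
1 = −2·10 + 3·7
1 = 3·67 − 20·10
1 = −20·211 + 63·67
1 = 63·5553 − 1658·211
1 = −1658·22423 + 6695·5553
1 = 6695·50399 − 15048·22423
1 = −15048·173620 + 51839·50399
So 50399·51839 ≡ 1 (mod 173620).

51839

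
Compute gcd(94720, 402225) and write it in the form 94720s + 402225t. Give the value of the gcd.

Euclidean algorithm:
402225 = 4×94720 + 23345
94720 = 4×23345 + 1340
23345 = 17×1340 + 565
1340 = 2×565 + 210
565 = 2×210 + 145
210 = 1×145 + 65
145 = 2×65 + 15
65 = 4×15 + 5
15 = 3×5 + 0
gcd(94720, 402225) = 5.
Express as a combination:
5 = 65 − 4·15
5 = −4·145 + 9·65
5 = 9·210 − 13·145
5 = −13·565 + 35·210
5 = 35·1340 − 83·565
5 = −83·23345 + 1446·1340
5 = 1446·94720 − 5867·23345
5 = −5867·402225 + 24914·94720
So 5 = (-5867)·402225 + (24914)·94720.

5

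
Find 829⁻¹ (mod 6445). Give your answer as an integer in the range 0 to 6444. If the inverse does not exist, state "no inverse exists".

Run Euclid on (6445, 829):
6445 = 7·829 + 642
829 = 1·642 + 187
642 = 3·187 + 81
187 = 2·81 + 25
81 = 3·25 + 6
25 = 4·6 + 1
6 = 6·1 + 0
gcd = 1, so the inverse exists. Back-substitute:
1 = 25 − 4·6
1 = −4·81 + 13·25
1 = 13·187 − 30·81
1 = −30·642 + 103·187
1 = 103·829 − 133·642
1 = −133·6445 + 1034·829
So 829·1034 ≡ 1 (mod 6445).

1034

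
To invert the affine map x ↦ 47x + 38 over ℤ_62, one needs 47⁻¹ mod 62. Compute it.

Apply the Euclidean algorithm to 62 and 47:
62 = 1*47 + 15
47 = 3*15 + 2
15 = 7*2 + 1
2 = 2*1 + 0
gcd = 1, so the inverse exists. Back-substitute:
1 = 15 − 7·2
1 = −7·47 + 22·15
1 = 22·62 − 29·47
So 47·(-29) ≡ 1 (mod 62), and -29 ≡ 33 (mod 62).

33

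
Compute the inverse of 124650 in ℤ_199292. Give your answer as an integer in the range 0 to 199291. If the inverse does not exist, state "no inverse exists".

Euclidean algorithm on 199292, 124650:
199292 = 1·124650 + 74642
124650 = 1·74642 + 50008
74642 = 1·50008 + 24634
50008 = 2·24634 + 740
24634 = 33·740 + 214
740 = 3·214 + 98
214 = 2·98 + 18
98 = 5·18 + 8
18 = 2·8 + 2
8 = 4·2 + 0
The gcd is 2, not 1, hence no inverse exists.

no inverse exists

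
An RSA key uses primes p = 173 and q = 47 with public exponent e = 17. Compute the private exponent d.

φ(n) = (p−1)(q−1) = 172·46 = 7912.
Need d with 17·d ≡ 1 (mod 7912). Apply the extended Euclidean algorithm:
7912 = 465×17 + 7
17 = 2×7 + 3
7 = 2×3 + 1
3 = 3×1 + 0
Back-substitute:
1 = 7 − 2·3
1 = −2·17 + 5·7
1 = 5·7912 − 2327·17
So 17·(-2327) ≡ 1 (mod 7912), hence d ≡ -2327 ≡ 5585 (mod 7912).

5585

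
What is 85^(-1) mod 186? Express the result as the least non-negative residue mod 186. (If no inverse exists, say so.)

gcd(186, 85) by repeated division:
186 = 2*85 + 16
85 = 5*16 + 5
16 = 3*5 + 1
5 = 5*1 + 0
gcd = 1, so the inverse exists. Back-substitute:
1 = 16 − 3·5
1 = −3·85 + 16·16
1 = 16·186 − 35·85
Hence 85⁻¹ ≡ -35 ≡ 151 (mod 186).

151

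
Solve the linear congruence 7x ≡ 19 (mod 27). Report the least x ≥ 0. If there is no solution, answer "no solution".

First find gcd(7, 27):
27 = 3*7 + 6
7 = 1*6 + 1
6 = 6*1 + 0
gcd = 1, so a unique solution mod 27 exists.
Back-substitute for the Bézout coefficients:
1 = 7 − 6
1 = −27 + 4·7
So 7·(4) ≡ 1 (mod 27), giving 7⁻¹ ≡ 4.
x ≡ 7⁻¹·19 ≡ 4·19 ≡ 22 (mod 27).

22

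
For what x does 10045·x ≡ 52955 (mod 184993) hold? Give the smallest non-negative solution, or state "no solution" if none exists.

First find gcd(10045, 184993):
184993 = 18*10045 + 4183
10045 = 2*4183 + 1679
4183 = 2*1679 + 825
1679 = 2*825 + 29
825 = 28*29 + 13
29 = 2*13 + 3
13 = 4*3 + 1
3 = 3*1 + 0
gcd = 1, so a unique solution mod 184993 exists.
Back-substitute for the Bézout coefficients:
1 = 13 − 4·3
1 = −4·29 + 9·13
1 = 9·825 − 256·29
1 = −256·1679 + 521·825
1 = 521·4183 − 1298·1679
1 = −1298·10045 + 3117·4183
1 = 3117·184993 − 57404·10045
So 10045·(-57404) ≡ 1 (mod 184993), giving 10045⁻¹ ≡ 127589.
x ≡ 10045⁻¹·52955 ≡ 127589·52955 ≡ 161149 (mod 184993).

161149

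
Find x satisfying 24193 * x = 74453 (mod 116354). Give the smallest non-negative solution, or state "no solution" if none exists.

First find gcd(24193, 116354):
116354 = 4*24193 + 19582
24193 = 1*19582 + 4611
19582 = 4*4611 + 1138
4611 = 4*1138 + 59
1138 = 19*59 + 17
59 = 3*17 + 8
17 = 2*8 + 1
8 = 8*1 + 0
gcd = 1, so a unique solution mod 116354 exists.
Back-substitute for the Bézout coefficients:
1 = 17 − 2·8
1 = −2·59 + 7·17
1 = 7·1138 − 135·59
1 = −135·4611 + 547·1138
1 = 547·19582 − 2323·4611
1 = −2323·24193 + 2870·19582
1 = 2870·116354 − 13803·24193
So 24193·(-13803) ≡ 1 (mod 116354), giving 24193⁻¹ ≡ 102551.
x ≡ 24193⁻¹·74453 ≡ 102551·74453 ≡ 80123 (mod 116354).

80123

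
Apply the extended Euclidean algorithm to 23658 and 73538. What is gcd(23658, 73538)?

2

Euclidean algorithm:
73538 = 3*23658 + 2564
23658 = 9*2564 + 582
2564 = 4*582 + 236
582 = 2*236 + 110
236 = 2*110 + 16
110 = 6*16 + 14
16 = 1*14 + 2
14 = 7*2 + 0
gcd(23658, 73538) = 2.
Working backward:
2 = 16 − 14
2 = −110 + 7·16
2 = 7·236 − 15·110
2 = −15·582 + 37·236
2 = 37·2564 − 163·582
2 = −163·23658 + 1504·2564
2 = 1504·73538 − 4675·23658
So 2 = (1504)·73538 + (-4675)·23658.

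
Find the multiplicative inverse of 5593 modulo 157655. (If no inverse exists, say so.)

Extended Euclidean algorithm:
157655 = 28×5593 + 1051
5593 = 5×1051 + 338
1051 = 3×338 + 37
338 = 9×37 + 5
37 = 7×5 + 2
5 = 2×2 + 1
2 = 2×1 + 0
gcd = 1, so the inverse exists. Back-substitute:
1 = 5 − 2·2
1 = −2·37 + 15·5
1 = 15·338 − 137·37
1 = −137·1051 + 426·338
1 = 426·5593 − 2267·1051
1 = −2267·157655 + 63902·5593
So 5593·63902 ≡ 1 (mod 157655).

63902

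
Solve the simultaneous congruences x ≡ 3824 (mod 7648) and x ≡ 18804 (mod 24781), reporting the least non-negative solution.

169223472

Write x = 3824 + 7648·k. Then 7648·k ≡ 18804 − 3824 ≡ 14980 (mod 24781).
Need 7648⁻¹ mod 24781. Extended Euclid on (24781, 7648):
24781 = 3*7648 + 1837
7648 = 4*1837 + 300
1837 = 6*300 + 37
300 = 8*37 + 4
37 = 9*4 + 1
4 = 4*1 + 0
Back-substitute:
1 = 37 − 9·4
1 = −9·300 + 73·37
1 = 73·1837 − 447·300
1 = −447·7648 + 1861·1837
1 = 1861·24781 − 6030·7648
7648⁻¹ ≡ 18751 (mod 24781), so k ≡ 18751·14980 ≡ 22126 (mod 24781).
x = 3824 + 7648·22126 = 169223472.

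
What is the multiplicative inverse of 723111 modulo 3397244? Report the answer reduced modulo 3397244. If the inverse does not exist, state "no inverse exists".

1609727

Extended Euclidean algorithm:
3397244 = 4×723111 + 504800
723111 = 1×504800 + 218311
504800 = 2×218311 + 68178
218311 = 3×68178 + 13777
68178 = 4×13777 + 13070
13777 = 1×13070 + 707
13070 = 18×707 + 344
707 = 2×344 + 19
344 = 18×19 + 2
19 = 9×2 + 1
2 = 2×1 + 0
gcd = 1, so the inverse exists. Back-substitute:
1 = 19 − 9·2
1 = −9·344 + 163·19
1 = 163·707 − 335·344
1 = −335·13070 + 6193·707
1 = 6193·13777 − 6528·13070
1 = −6528·68178 + 32305·13777
1 = 32305·218311 − 103443·68178
1 = −103443·504800 + 239191·218311
1 = 239191·723111 − 342634·504800
1 = −342634·3397244 + 1609727·723111
So 723111·1609727 ≡ 1 (mod 3397244).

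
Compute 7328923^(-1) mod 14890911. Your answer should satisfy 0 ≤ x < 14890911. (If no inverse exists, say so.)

Compute gcd(7328923, 14890911):
14890911 = 2*7328923 + 233065
7328923 = 31*233065 + 103908
233065 = 2*103908 + 25249
103908 = 4*25249 + 2912
25249 = 8*2912 + 1953
2912 = 1*1953 + 959
1953 = 2*959 + 35
959 = 27*35 + 14
35 = 2*14 + 7
14 = 2*7 + 0
Since gcd = 7 > 1, 7328923 is not a unit mod 14890911.

no inverse exists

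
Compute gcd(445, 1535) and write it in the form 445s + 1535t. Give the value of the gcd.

5

Euclidean algorithm:
1535 = 3·445 + 200
445 = 2·200 + 45
200 = 4·45 + 20
45 = 2·20 + 5
20 = 4·5 + 0
gcd(445, 1535) = 5.
Working backward:
5 = 45 − 2·20
5 = −2·200 + 9·45
5 = 9·445 − 20·200
5 = −20·1535 + 69·445
So 5 = (-20)·1535 + (69)·445.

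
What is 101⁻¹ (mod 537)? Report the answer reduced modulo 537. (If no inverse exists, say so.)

Run Euclid on (537, 101):
537 = 5*101 + 32
101 = 3*32 + 5
32 = 6*5 + 2
5 = 2*2 + 1
2 = 2*1 + 0
The gcd is 1. Working backward:
1 = 5 − 2·2
1 = −2·32 + 13·5
1 = 13·101 − 41·32
1 = −41·537 + 218·101
So 101·218 ≡ 1 (mod 537).

218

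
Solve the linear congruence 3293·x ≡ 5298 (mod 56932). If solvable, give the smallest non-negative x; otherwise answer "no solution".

First find gcd(3293, 56932):
56932 = 17·3293 + 951
3293 = 3·951 + 440
951 = 2·440 + 71
440 = 6·71 + 14
71 = 5·14 + 1
14 = 14·1 + 0
gcd = 1, so a unique solution mod 56932 exists.
Back-substitute for the Bézout coefficients:
1 = 71 − 5·14
1 = −5·440 + 31·71
1 = 31·951 − 67·440
1 = −67·3293 + 232·951
1 = 232·56932 − 4011·3293
So 3293·(-4011) ≡ 1 (mod 56932), giving 3293⁻¹ ≡ 52921.
x ≡ 3293⁻¹·5298 ≡ 52921·5298 ≡ 42290 (mod 56932).

42290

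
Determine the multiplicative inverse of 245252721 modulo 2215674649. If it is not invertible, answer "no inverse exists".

Extended Euclidean algorithm:
2215674649 = 9·245252721 + 8400160
245252721 = 29·8400160 + 1648081
8400160 = 5·1648081 + 159755
1648081 = 10·159755 + 50531
159755 = 3·50531 + 8162
50531 = 6·8162 + 1559
8162 = 5·1559 + 367
1559 = 4·367 + 91
367 = 4·91 + 3
91 = 30·3 + 1
3 = 3·1 + 0
gcd = 1, so the inverse exists. Back-substitute:
1 = 91 − 30·3
1 = −30·367 + 121·91
1 = 121·1559 − 514·367
1 = −514·8162 + 2691·1559
1 = 2691·50531 − 16660·8162
1 = −16660·159755 + 52671·50531
1 = 52671·1648081 − 543370·159755
1 = −543370·8400160 + 2769521·1648081
1 = 2769521·245252721 − 80859479·8400160
1 = −80859479·2215674649 + 730504832·245252721
So 245252721·730504832 ≡ 1 (mod 2215674649).

730504832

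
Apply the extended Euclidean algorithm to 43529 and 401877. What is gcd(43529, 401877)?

1

Apply Euclid's algorithm to 401877 and 43529:
401877 = 9×43529 + 10116
43529 = 4×10116 + 3065
10116 = 3×3065 + 921
3065 = 3×921 + 302
921 = 3×302 + 15
302 = 20×15 + 2
15 = 7×2 + 1
2 = 2×1 + 0
gcd(43529, 401877) = 1.
Working backward:
1 = 15 − 7·2
1 = −7·302 + 141·15
1 = 141·921 − 430·302
1 = −430·3065 + 1431·921
1 = 1431·10116 − 4723·3065
1 = −4723·43529 + 20323·10116
1 = 20323·401877 − 187630·43529
So 1 = (20323)·401877 + (-187630)·43529.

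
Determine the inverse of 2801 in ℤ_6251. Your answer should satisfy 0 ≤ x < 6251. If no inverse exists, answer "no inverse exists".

Extended Euclidean algorithm:
6251 = 2·2801 + 649
2801 = 4·649 + 205
649 = 3·205 + 34
205 = 6·34 + 1
34 = 34·1 + 0
Since gcd(2801, 6251) = 1, back-substitute to write 1 as a combination:
1 = 205 − 6·34
1 = −6·649 + 19·205
1 = 19·2801 − 82·649
1 = −82·6251 + 183·2801
So 2801·183 ≡ 1 (mod 6251).

183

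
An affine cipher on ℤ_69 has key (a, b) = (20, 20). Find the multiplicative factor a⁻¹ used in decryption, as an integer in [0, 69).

Extended Euclidean algorithm:
69 = 3×20 + 9
20 = 2×9 + 2
9 = 4×2 + 1
2 = 2×1 + 0
gcd = 1, so the inverse exists. Back-substitute:
1 = 9 − 4·2
1 = −4·20 + 9·9
1 = 9·69 − 31·20
Hence 20⁻¹ ≡ -31 ≡ 38 (mod 69).

38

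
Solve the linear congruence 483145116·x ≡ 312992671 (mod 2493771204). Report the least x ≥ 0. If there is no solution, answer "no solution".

no solution

gcd(483145116, 2493771204):
2493771204 = 5*483145116 + 78045624
483145116 = 6*78045624 + 14871372
78045624 = 5*14871372 + 3688764
14871372 = 4*3688764 + 116316
3688764 = 31*116316 + 82968
116316 = 1*82968 + 33348
82968 = 2*33348 + 16272
33348 = 2*16272 + 804
16272 = 20*804 + 192
804 = 4*192 + 36
192 = 5*36 + 12
36 = 3*12 + 0
gcd = 12, but 12 ∤ 312992671, so the congruence has no solution.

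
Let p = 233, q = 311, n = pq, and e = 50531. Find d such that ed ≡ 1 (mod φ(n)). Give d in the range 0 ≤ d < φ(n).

66651

φ(n) = (p−1)(q−1) = 232·310 = 71920.
Need d with 50531·d ≡ 1 (mod 71920). Apply the extended Euclidean algorithm:
71920 = 1*50531 + 21389
50531 = 2*21389 + 7753
21389 = 2*7753 + 5883
7753 = 1*5883 + 1870
5883 = 3*1870 + 273
1870 = 6*273 + 232
273 = 1*232 + 41
232 = 5*41 + 27
41 = 1*27 + 14
27 = 1*14 + 13
14 = 1*13 + 1
13 = 13*1 + 0
Back-substitute:
1 = 14 − 13
1 = −27 + 2·14
1 = 2·41 − 3·27
1 = −3·232 + 17·41
1 = 17·273 − 20·232
1 = −20·1870 + 137·273
1 = 137·5883 − 431·1870
1 = −431·7753 + 568·5883
1 = 568·21389 − 1567·7753
1 = −1567·50531 + 3702·21389
1 = 3702·71920 − 5269·50531
So 50531·(-5269) ≡ 1 (mod 71920), hence d ≡ -5269 ≡ 66651 (mod 71920).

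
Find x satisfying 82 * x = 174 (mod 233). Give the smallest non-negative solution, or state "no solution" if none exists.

76

First find gcd(82, 233):
233 = 2·82 + 69
82 = 1·69 + 13
69 = 5·13 + 4
13 = 3·4 + 1
4 = 4·1 + 0
gcd = 1, so a unique solution mod 233 exists.
Back-substitute for the Bézout coefficients:
1 = 13 − 3·4
1 = −3·69 + 16·13
1 = 16·82 − 19·69
1 = −19·233 + 54·82
So 82·(54) ≡ 1 (mod 233), giving 82⁻¹ ≡ 54.
x ≡ 82⁻¹·174 ≡ 54·174 ≡ 76 (mod 233).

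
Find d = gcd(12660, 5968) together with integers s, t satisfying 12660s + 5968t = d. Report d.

4

Repeated division:
12660 = 2*5968 + 724
5968 = 8*724 + 176
724 = 4*176 + 20
176 = 8*20 + 16
20 = 1*16 + 4
16 = 4*4 + 0
gcd(12660, 5968) = 4.
Back-substituting:
4 = 20 − 16
4 = −176 + 9·20
4 = 9·724 − 37·176
4 = −37·5968 + 305·724
4 = 305·12660 − 647·5968
So 4 = (305)·12660 + (-647)·5968.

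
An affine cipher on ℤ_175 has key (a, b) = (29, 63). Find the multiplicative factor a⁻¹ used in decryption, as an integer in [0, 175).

Extended Euclidean algorithm:
175 = 6×29 + 1
29 = 29×1 + 0
Since gcd(29, 175) = 1, back-substitute to write 1 as a combination:
1 = 175 − 6·29
So 29·(-6) ≡ 1 (mod 175), and -6 ≡ 169 (mod 175).

169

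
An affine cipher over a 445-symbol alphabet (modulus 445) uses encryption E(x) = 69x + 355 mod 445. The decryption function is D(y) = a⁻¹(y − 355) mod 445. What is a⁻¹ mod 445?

gcd(445, 69) by repeated division:
445 = 6·69 + 31
69 = 2·31 + 7
31 = 4·7 + 3
7 = 2·3 + 1
3 = 3·1 + 0
Since gcd(69, 445) = 1, back-substitute to write 1 as a combination:
1 = 7 − 2·3
1 = −2·31 + 9·7
1 = 9·69 − 20·31
1 = −20·445 + 129·69
So 69·129 ≡ 1 (mod 445).

129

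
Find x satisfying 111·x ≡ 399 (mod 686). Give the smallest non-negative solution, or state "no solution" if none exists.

First find gcd(111, 686):
686 = 6×111 + 20
111 = 5×20 + 11
20 = 1×11 + 9
11 = 1×9 + 2
9 = 4×2 + 1
2 = 2×1 + 0
gcd = 1, so a unique solution mod 686 exists.
Back-substitute for the Bézout coefficients:
1 = 9 − 4·2
1 = −4·11 + 5·9
1 = 5·20 − 9·11
1 = −9·111 + 50·20
1 = 50·686 − 309·111
So 111·(-309) ≡ 1 (mod 686), giving 111⁻¹ ≡ 377.
x ≡ 111⁻¹·399 ≡ 377·399 ≡ 189 (mod 686).

189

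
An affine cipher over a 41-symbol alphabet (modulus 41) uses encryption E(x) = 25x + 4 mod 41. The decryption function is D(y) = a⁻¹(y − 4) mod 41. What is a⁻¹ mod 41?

23

Extended Euclidean algorithm:
41 = 1·25 + 16
25 = 1·16 + 9
16 = 1·9 + 7
9 = 1·7 + 2
7 = 3·2 + 1
2 = 2·1 + 0
Since gcd(25, 41) = 1, back-substitute to write 1 as a combination:
1 = 7 − 3·2
1 = −3·9 + 4·7
1 = 4·16 − 7·9
1 = −7·25 + 11·16
1 = 11·41 − 18·25
Thus 25·(-18) ≡ 1 (mod 41); reducing, -18 mod 41 = 23.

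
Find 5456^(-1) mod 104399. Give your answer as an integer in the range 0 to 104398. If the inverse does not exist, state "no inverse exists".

3693

Run Euclid on (104399, 5456):
104399 = 19×5456 + 735
5456 = 7×735 + 311
735 = 2×311 + 113
311 = 2×113 + 85
113 = 1×85 + 28
85 = 3×28 + 1
28 = 28×1 + 0
Since gcd(5456, 104399) = 1, back-substitute to write 1 as a combination:
1 = 85 − 3·28
1 = −3·113 + 4·85
1 = 4·311 − 11·113
1 = −11·735 + 26·311
1 = 26·5456 − 193·735
1 = −193·104399 + 3693·5456
So 5456·3693 ≡ 1 (mod 104399).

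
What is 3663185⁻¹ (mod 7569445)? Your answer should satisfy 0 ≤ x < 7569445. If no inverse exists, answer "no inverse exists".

no inverse exists

Compute gcd(3663185, 7569445):
7569445 = 2×3663185 + 243075
3663185 = 15×243075 + 17060
243075 = 14×17060 + 4235
17060 = 4×4235 + 120
4235 = 35×120 + 35
120 = 3×35 + 15
35 = 2×15 + 5
15 = 3×5 + 0
The gcd is 5, not 1, hence no inverse exists.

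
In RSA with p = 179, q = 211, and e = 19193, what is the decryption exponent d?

7097

φ(n) = (p−1)(q−1) = 178·210 = 37380.
Need d with 19193·d ≡ 1 (mod 37380). Apply the extended Euclidean algorithm:
37380 = 1·19193 + 18187
19193 = 1·18187 + 1006
18187 = 18·1006 + 79
1006 = 12·79 + 58
79 = 1·58 + 21
58 = 2·21 + 16
21 = 1·16 + 5
16 = 3·5 + 1
5 = 5·1 + 0
Back-substitute:
1 = 16 − 3·5
1 = −3·21 + 4·16
1 = 4·58 − 11·21
1 = −11·79 + 15·58
1 = 15·1006 − 191·79
1 = −191·18187 + 3453·1006
1 = 3453·19193 − 3644·18187
1 = −3644·37380 + 7097·19193
So 19193·7097 ≡ 1 (mod 37380), hence d = 7097.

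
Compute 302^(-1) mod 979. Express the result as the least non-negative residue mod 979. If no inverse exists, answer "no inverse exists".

Run Euclid on (979, 302):
979 = 3·302 + 73
302 = 4·73 + 10
73 = 7·10 + 3
10 = 3·3 + 1
3 = 3·1 + 0
The gcd is 1. Working backward:
1 = 10 − 3·3
1 = −3·73 + 22·10
1 = 22·302 − 91·73
1 = −91·979 + 295·302
So 302·295 ≡ 1 (mod 979).

295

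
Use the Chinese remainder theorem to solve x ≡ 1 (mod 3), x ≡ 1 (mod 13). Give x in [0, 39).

1

Write x = 1 + 3·k. Then 3·k ≡ 1 − 1 ≡ 0 (mod 13).
Need 3⁻¹ mod 13. Extended Euclid on (13, 3):
13 = 4×3 + 1
3 = 3×1 + 0
Back-substitute:
1 = 13 − 4·3
3⁻¹ ≡ 9 (mod 13), so k ≡ 9·0 ≡ 0 (mod 13).
x = 1 + 3·0 = 1.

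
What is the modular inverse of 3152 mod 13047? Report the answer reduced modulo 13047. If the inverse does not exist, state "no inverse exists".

gcd(13047, 3152) by repeated division:
13047 = 4*3152 + 439
3152 = 7*439 + 79
439 = 5*79 + 44
79 = 1*44 + 35
44 = 1*35 + 9
35 = 3*9 + 8
9 = 1*8 + 1
8 = 8*1 + 0
The gcd is 1. Working backward:
1 = 9 − 8
1 = −35 + 4·9
1 = 4·44 − 5·35
1 = −5·79 + 9·44
1 = 9·439 − 50·79
1 = −50·3152 + 359·439
1 = 359·13047 − 1486·3152
Thus 3152·(-1486) ≡ 1 (mod 13047); reducing, -1486 mod 13047 = 11561.

11561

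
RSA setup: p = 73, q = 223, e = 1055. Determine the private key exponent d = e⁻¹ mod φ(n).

7439

φ(n) = (p−1)(q−1) = 72·222 = 15984.
Need d with 1055·d ≡ 1 (mod 15984). Apply the extended Euclidean algorithm:
15984 = 15*1055 + 159
1055 = 6*159 + 101
159 = 1*101 + 58
101 = 1*58 + 43
58 = 1*43 + 15
43 = 2*15 + 13
15 = 1*13 + 2
13 = 6*2 + 1
2 = 2*1 + 0
Back-substitute:
1 = 13 − 6·2
1 = −6·15 + 7·13
1 = 7·43 − 20·15
1 = −20·58 + 27·43
1 = 27·101 − 47·58
1 = −47·159 + 74·101
1 = 74·1055 − 491·159
1 = −491·15984 + 7439·1055
So 1055·7439 ≡ 1 (mod 15984), hence d = 7439.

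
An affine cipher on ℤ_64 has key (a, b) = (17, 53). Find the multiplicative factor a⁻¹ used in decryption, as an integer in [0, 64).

Apply the Euclidean algorithm to 64 and 17:
64 = 3*17 + 13
17 = 1*13 + 4
13 = 3*4 + 1
4 = 4*1 + 0
The gcd is 1. Working backward:
1 = 13 − 3·4
1 = −3·17 + 4·13
1 = 4·64 − 15·17
Hence 17⁻¹ ≡ -15 ≡ 49 (mod 64).

49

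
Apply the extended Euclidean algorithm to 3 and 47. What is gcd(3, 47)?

1

Apply Euclid's algorithm to 47 and 3:
47 = 15*3 + 2
3 = 1*2 + 1
2 = 2*1 + 0
gcd(3, 47) = 1.
Express as a combination:
1 = 3 − 2
1 = −47 + 16·3
So 1 = (-1)·47 + (16)·3.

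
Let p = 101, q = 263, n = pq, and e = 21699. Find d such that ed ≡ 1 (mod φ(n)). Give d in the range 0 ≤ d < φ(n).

7899

φ(n) = (p−1)(q−1) = 100·262 = 26200.
Need d with 21699·d ≡ 1 (mod 26200). Apply the extended Euclidean algorithm:
26200 = 1*21699 + 4501
21699 = 4*4501 + 3695
4501 = 1*3695 + 806
3695 = 4*806 + 471
806 = 1*471 + 335
471 = 1*335 + 136
335 = 2*136 + 63
136 = 2*63 + 10
63 = 6*10 + 3
10 = 3*3 + 1
3 = 3*1 + 0
Back-substitute:
1 = 10 − 3·3
1 = −3·63 + 19·10
1 = 19·136 − 41·63
1 = −41·335 + 101·136
1 = 101·471 − 142·335
1 = −142·806 + 243·471
1 = 243·3695 − 1114·806
1 = −1114·4501 + 1357·3695
1 = 1357·21699 − 6542·4501
1 = −6542·26200 + 7899·21699
So 21699·7899 ≡ 1 (mod 26200), hence d = 7899.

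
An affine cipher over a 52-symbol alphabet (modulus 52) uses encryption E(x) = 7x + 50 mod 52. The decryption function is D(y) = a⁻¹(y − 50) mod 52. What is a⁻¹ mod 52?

Extended Euclidean algorithm:
52 = 7*7 + 3
7 = 2*3 + 1
3 = 3*1 + 0
Since gcd(7, 52) = 1, back-substitute to write 1 as a combination:
1 = 7 − 2·3
1 = −2·52 + 15·7
So 7·15 ≡ 1 (mod 52).

15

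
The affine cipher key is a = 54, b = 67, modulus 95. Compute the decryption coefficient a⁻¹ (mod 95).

44

gcd(95, 54) by repeated division:
95 = 1*54 + 41
54 = 1*41 + 13
41 = 3*13 + 2
13 = 6*2 + 1
2 = 2*1 + 0
gcd = 1, so the inverse exists. Back-substitute:
1 = 13 − 6·2
1 = −6·41 + 19·13
1 = 19·54 − 25·41
1 = −25·95 + 44·54
So 54·44 ≡ 1 (mod 95).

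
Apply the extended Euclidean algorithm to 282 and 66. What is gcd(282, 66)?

Euclidean algorithm:
282 = 4*66 + 18
66 = 3*18 + 12
18 = 1*12 + 6
12 = 2*6 + 0
gcd(282, 66) = 6.
Express as a combination:
6 = 18 − 12
6 = −66 + 4·18
6 = 4·282 − 17·66
So 6 = (4)·282 + (-17)·66.

6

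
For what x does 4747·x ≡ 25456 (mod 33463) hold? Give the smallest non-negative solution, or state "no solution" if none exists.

16113

First find gcd(4747, 33463):
33463 = 7*4747 + 234
4747 = 20*234 + 67
234 = 3*67 + 33
67 = 2*33 + 1
33 = 33*1 + 0
gcd = 1, so a unique solution mod 33463 exists.
Back-substitute for the Bézout coefficients:
1 = 67 − 2·33
1 = −2·234 + 7·67
1 = 7·4747 − 142·234
1 = −142·33463 + 1001·4747
So 4747·(1001) ≡ 1 (mod 33463), giving 4747⁻¹ ≡ 1001.
x ≡ 4747⁻¹·25456 ≡ 1001·25456 ≡ 16113 (mod 33463).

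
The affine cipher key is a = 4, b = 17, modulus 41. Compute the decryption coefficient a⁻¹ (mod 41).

31

Apply the Euclidean algorithm to 41 and 4:
41 = 10*4 + 1
4 = 4*1 + 0
Since gcd(4, 41) = 1, back-substitute to write 1 as a combination:
1 = 41 − 10·4
Thus 4·(-10) ≡ 1 (mod 41); reducing, -10 mod 41 = 31.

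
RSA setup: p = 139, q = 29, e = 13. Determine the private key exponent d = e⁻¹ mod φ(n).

1189

φ(n) = (p−1)(q−1) = 138·28 = 3864.
Need d with 13·d ≡ 1 (mod 3864). Apply the extended Euclidean algorithm:
3864 = 297·13 + 3
13 = 4·3 + 1
3 = 3·1 + 0
Back-substitute:
1 = 13 − 4·3
1 = −4·3864 + 1189·13
So 13·1189 ≡ 1 (mod 3864), hence d = 1189.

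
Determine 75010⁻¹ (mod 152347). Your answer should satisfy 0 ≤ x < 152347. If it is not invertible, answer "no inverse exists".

Compute gcd(75010, 152347):
152347 = 2×75010 + 2327
75010 = 32×2327 + 546
2327 = 4×546 + 143
546 = 3×143 + 117
143 = 1×117 + 26
117 = 4×26 + 13
26 = 2×13 + 0
Since gcd = 13 > 1, 75010 is not a unit mod 152347.

no inverse exists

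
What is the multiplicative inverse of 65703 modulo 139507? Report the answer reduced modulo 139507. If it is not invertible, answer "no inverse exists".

Run Euclid on (139507, 65703):
139507 = 2*65703 + 8101
65703 = 8*8101 + 895
8101 = 9*895 + 46
895 = 19*46 + 21
46 = 2*21 + 4
21 = 5*4 + 1
4 = 4*1 + 0
The gcd is 1. Working backward:
1 = 21 − 5·4
1 = −5·46 + 11·21
1 = 11·895 − 214·46
1 = −214·8101 + 1937·895
1 = 1937·65703 − 15710·8101
1 = −15710·139507 + 33357·65703
So 65703·33357 ≡ 1 (mod 139507).

33357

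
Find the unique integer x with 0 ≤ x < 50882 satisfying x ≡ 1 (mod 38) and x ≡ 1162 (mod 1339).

Write x = 1 + 38·k. Then 38·k ≡ 1162 − 1 ≡ 1161 (mod 1339).
Need 38⁻¹ mod 1339. Extended Euclid on (1339, 38):
1339 = 35*38 + 9
38 = 4*9 + 2
9 = 4*2 + 1
2 = 2*1 + 0
Back-substitute:
1 = 9 − 4·2
1 = −4·38 + 17·9
1 = 17·1339 − 599·38
38⁻¹ ≡ 740 (mod 1339), so k ≡ 740·1161 ≡ 841 (mod 1339).
x = 1 + 38·841 = 31959.

31959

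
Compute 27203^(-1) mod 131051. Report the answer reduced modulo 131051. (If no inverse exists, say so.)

74792

Run Euclid on (131051, 27203):
131051 = 4·27203 + 22239
27203 = 1·22239 + 4964
22239 = 4·4964 + 2383
4964 = 2·2383 + 198
2383 = 12·198 + 7
198 = 28·7 + 2
7 = 3·2 + 1
2 = 2·1 + 0
The gcd is 1. Working backward:
1 = 7 − 3·2
1 = −3·198 + 85·7
1 = 85·2383 − 1023·198
1 = −1023·4964 + 2131·2383
1 = 2131·22239 − 9547·4964
1 = −9547·27203 + 11678·22239
1 = 11678·131051 − 56259·27203
Hence 27203⁻¹ ≡ -56259 ≡ 74792 (mod 131051).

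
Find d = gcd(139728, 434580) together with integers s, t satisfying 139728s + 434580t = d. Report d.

Repeated division:
434580 = 3·139728 + 15396
139728 = 9·15396 + 1164
15396 = 13·1164 + 264
1164 = 4·264 + 108
264 = 2·108 + 48
108 = 2·48 + 12
48 = 4·12 + 0
gcd(139728, 434580) = 12.
Working backward:
12 = 108 − 2·48
12 = −2·264 + 5·108
12 = 5·1164 − 22·264
12 = −22·15396 + 291·1164
12 = 291·139728 − 2641·15396
12 = −2641·434580 + 8214·139728
So 12 = (-2641)·434580 + (8214)·139728.

12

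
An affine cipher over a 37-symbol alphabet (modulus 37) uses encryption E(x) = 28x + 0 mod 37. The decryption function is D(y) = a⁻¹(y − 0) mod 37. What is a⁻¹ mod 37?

gcd(37, 28) by repeated division:
37 = 1×28 + 9
28 = 3×9 + 1
9 = 9×1 + 0
Since gcd(28, 37) = 1, back-substitute to write 1 as a combination:
1 = 28 − 3·9
1 = −3·37 + 4·28
So 28·4 ≡ 1 (mod 37).

4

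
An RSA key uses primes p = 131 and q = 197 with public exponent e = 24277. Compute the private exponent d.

6693

φ(n) = (p−1)(q−1) = 130·196 = 25480.
Need d with 24277·d ≡ 1 (mod 25480). Apply the extended Euclidean algorithm:
25480 = 1*24277 + 1203
24277 = 20*1203 + 217
1203 = 5*217 + 118
217 = 1*118 + 99
118 = 1*99 + 19
99 = 5*19 + 4
19 = 4*4 + 3
4 = 1*3 + 1
3 = 3*1 + 0
Back-substitute:
1 = 4 − 3
1 = −19 + 5·4
1 = 5·99 − 26·19
1 = −26·118 + 31·99
1 = 31·217 − 57·118
1 = −57·1203 + 316·217
1 = 316·24277 − 6377·1203
1 = −6377·25480 + 6693·24277
So 24277·6693 ≡ 1 (mod 25480), hence d = 6693.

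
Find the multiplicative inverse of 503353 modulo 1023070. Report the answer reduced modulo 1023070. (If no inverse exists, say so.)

685777

gcd(1023070, 503353) by repeated division:
1023070 = 2×503353 + 16364
503353 = 30×16364 + 12433
16364 = 1×12433 + 3931
12433 = 3×3931 + 640
3931 = 6×640 + 91
640 = 7×91 + 3
91 = 30×3 + 1
3 = 3×1 + 0
gcd = 1, so the inverse exists. Back-substitute:
1 = 91 − 30·3
1 = −30·640 + 211·91
1 = 211·3931 − 1296·640
1 = −1296·12433 + 4099·3931
1 = 4099·16364 − 5395·12433
1 = −5395·503353 + 165949·16364
1 = 165949·1023070 − 337293·503353
So 503353·(-337293) ≡ 1 (mod 1023070), and -337293 ≡ 685777 (mod 1023070).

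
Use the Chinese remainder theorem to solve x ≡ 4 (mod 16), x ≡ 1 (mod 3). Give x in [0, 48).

Write x = 4 + 16·k. Then 16·k ≡ 1 − 4 ≡ 0 (mod 3).
Need 16⁻¹ mod 3. Extended Euclid on (3, 1):
3 = 3·1 + 0
16⁻¹ ≡ 1 (mod 3), so k ≡ 1·0 ≡ 0 (mod 3).
x = 4 + 16·0 = 4.

4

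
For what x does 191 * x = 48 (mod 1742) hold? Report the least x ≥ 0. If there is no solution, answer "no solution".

1496

First find gcd(191, 1742):
1742 = 9·191 + 23
191 = 8·23 + 7
23 = 3·7 + 2
7 = 3·2 + 1
2 = 2·1 + 0
gcd = 1, so a unique solution mod 1742 exists.
Back-substitute for the Bézout coefficients:
1 = 7 − 3·2
1 = −3·23 + 10·7
1 = 10·191 − 83·23
1 = −83·1742 + 757·191
So 191·(757) ≡ 1 (mod 1742), giving 191⁻¹ ≡ 757.
x ≡ 191⁻¹·48 ≡ 757·48 ≡ 1496 (mod 1742).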